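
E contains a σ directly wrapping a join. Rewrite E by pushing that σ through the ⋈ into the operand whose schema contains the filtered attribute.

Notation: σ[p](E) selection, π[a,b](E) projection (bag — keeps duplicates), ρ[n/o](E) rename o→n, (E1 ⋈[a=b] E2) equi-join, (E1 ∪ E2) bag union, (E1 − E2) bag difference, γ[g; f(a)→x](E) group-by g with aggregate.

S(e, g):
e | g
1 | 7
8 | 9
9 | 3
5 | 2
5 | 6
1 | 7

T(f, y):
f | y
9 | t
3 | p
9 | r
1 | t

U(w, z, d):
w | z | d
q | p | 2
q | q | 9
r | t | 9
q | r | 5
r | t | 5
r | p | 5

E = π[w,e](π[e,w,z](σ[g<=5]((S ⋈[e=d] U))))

σ filters on g, owned by the left side.
E' = π[w,e](π[e,w,z]((σ[g<=5](S) ⋈[e=d] U)))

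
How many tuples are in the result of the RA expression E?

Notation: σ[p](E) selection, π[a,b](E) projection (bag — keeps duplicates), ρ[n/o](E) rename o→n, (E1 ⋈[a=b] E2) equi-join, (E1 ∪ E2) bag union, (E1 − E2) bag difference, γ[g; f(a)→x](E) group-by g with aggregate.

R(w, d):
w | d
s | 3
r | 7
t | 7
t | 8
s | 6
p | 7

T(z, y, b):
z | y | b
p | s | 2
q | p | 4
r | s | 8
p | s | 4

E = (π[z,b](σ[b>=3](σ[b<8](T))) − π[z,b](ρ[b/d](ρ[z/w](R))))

Subexpression sizes:
  T → 4
  σ[b<8](T) → 3
  σ[b>=3](σ[b<8](T)) → 2
  π[z,b](σ[b>=3](σ[b<8](T))) → 2
  R → 6
  ρ[z/w](R) → 6
  ρ[b/d](ρ[z/w](R)) → 6
  π[z,b](ρ[b/d](ρ[z/w](R))) → 6
  (π[z,b](σ[b>=3](σ[b<8](T))) − π[z,b](ρ[b/d](ρ[z/w](R)))) → 2

|E| = 2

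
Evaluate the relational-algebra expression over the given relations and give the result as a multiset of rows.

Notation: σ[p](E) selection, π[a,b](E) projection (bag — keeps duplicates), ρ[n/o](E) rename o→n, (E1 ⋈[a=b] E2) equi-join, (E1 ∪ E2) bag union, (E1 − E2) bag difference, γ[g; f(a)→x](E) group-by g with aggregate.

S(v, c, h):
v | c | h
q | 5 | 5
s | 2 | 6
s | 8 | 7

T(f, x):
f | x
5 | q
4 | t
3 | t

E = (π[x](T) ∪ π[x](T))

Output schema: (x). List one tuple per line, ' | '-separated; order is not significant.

Per-node cardinality:
  T → 3
  π[x](T) → 3
  T → 3
  π[x](T) → 3
  (π[x](T) ∪ π[x](T)) → 6

== RESULT ==
x
q
q
t
t
t
t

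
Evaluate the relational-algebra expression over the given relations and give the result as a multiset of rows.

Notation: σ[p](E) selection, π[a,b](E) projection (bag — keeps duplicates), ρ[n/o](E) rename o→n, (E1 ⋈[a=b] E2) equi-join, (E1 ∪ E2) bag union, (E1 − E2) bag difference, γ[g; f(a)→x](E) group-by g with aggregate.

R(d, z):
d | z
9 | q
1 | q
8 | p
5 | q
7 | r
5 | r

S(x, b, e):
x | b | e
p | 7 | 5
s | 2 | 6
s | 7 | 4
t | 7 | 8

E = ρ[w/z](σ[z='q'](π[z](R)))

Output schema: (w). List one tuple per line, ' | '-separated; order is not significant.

Row counts bottom-up:
  R → 6
  π[z](R) → 6
  σ[z='q'](π[z](R)) → 3
  ρ[w/z](σ[z='q'](π[z](R))) → 3

== RESULT ==
w
q
q
q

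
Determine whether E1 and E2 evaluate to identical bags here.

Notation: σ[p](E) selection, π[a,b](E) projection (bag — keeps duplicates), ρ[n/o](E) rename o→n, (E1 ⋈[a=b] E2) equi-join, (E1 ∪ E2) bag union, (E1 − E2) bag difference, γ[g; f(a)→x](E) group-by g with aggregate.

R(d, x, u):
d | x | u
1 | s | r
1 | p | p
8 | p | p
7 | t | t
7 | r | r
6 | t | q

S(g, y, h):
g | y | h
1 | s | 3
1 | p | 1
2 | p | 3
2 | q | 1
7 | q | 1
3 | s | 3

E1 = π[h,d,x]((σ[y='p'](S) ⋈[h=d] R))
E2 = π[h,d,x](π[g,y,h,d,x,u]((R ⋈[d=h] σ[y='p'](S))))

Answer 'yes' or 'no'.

E1 per-node cardinality:
  S → 6
  σ[y='p'](S) → 2
  R → 6
  (σ[y='p'](S) ⋈[h=d] R) → 2
  π[h,d,x]((σ[y='p'](S) ⋈[h=d] R)) → 2
E2 per-node cardinality:
  R → 6
  S → 6
  σ[y='p'](S) → 2
  (R ⋈[d=h] σ[y='p'](S)) → 2
  π[g,y,h,d,x,u]((R ⋈[d=h] σ[y='p'](S))) → 2
  π[h,d,x](π[g,y,h,d,x,u]((R ⋈[d=h] σ[y='p'](S)))) → 2

E1 and E2 produce the same multiset:
h | d | x
1 | 1 | p
1 | 1 | s

yes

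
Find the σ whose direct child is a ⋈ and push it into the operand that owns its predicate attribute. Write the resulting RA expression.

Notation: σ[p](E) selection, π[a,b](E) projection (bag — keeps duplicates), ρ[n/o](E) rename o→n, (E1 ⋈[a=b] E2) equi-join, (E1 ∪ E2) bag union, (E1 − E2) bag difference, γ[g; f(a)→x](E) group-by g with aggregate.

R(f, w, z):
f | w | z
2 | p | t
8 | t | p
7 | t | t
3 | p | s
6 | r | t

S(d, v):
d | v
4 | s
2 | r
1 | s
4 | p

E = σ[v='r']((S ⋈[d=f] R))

σ filters on v, owned by the left side.
E' = (σ[v='r'](S) ⋈[d=f] R)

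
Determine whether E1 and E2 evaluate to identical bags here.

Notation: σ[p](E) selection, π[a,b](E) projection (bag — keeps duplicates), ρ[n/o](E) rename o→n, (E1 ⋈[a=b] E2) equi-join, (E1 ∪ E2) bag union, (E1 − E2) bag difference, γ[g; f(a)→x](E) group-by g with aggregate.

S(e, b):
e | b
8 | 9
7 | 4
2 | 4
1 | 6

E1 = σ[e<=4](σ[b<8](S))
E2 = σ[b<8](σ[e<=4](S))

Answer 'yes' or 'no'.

E1 per-node cardinality:
  S → 4
  σ[b<8](S) → 3
  σ[e<=4](σ[b<8](S)) → 2
E2 per-node cardinality:
  S → 4
  σ[e<=4](S) → 2
  σ[b<8](σ[e<=4](S)) → 2

E1 and E2 produce the same multiset:
e | b
1 | 6
2 | 4

yes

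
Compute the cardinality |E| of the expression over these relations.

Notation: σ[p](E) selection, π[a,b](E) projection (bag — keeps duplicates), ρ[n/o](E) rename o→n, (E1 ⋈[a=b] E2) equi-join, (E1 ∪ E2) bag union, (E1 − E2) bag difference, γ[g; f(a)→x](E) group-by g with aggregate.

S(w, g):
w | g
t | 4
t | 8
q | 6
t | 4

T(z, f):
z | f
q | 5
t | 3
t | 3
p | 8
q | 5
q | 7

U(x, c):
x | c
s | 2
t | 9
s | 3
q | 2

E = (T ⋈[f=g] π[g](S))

Per-node cardinality:
  T → 6
  S → 4
  π[g](S) → 4
  (T ⋈[f=g] π[g](S)) → 1

|E| = 1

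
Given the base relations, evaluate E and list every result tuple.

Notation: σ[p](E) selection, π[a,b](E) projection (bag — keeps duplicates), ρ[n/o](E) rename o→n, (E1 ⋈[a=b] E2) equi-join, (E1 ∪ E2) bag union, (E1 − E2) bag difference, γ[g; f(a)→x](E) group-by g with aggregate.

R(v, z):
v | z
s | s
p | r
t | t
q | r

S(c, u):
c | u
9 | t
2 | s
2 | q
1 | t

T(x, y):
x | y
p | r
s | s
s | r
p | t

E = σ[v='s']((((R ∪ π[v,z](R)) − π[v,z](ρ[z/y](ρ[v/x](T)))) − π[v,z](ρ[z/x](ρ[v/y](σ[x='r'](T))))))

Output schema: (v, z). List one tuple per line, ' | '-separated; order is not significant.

Stepwise |·|:
  R → 4
  R → 4
  π[v,z](R) → 4
  (R ∪ π[v,z](R)) → 8
  T → 4
  ρ[v/x](T) → 4
  ρ[z/y](ρ[v/x](T)) → 4
  π[v,z](ρ[z/y](ρ[v/x](T))) → 4
  ((R ∪ π[v,z](R)) − π[v,z](ρ[z/y](ρ[v/x](T)))) → 6
  T → 4
  σ[x='r'](T) → 0
  ρ[v/y](σ[x='r'](T)) → 0
  ρ[z/x](ρ[v/y](σ[x='r'](T))) → 0
  π[v,z](ρ[z/x](ρ[v/y](σ[x='r'](T)))) → 0
  (((R ∪ π[v,z](R)) − π[v,z](ρ[z/y](ρ[v/x](T)))) − π[v,z](ρ[z/x](ρ[v/y](σ[x='r'](T))))) → 6
  σ[v='s']((((R ∪ π[v,z](R)) − π[v,z](ρ[z/y](ρ[v/x](T)))) − π[v,z](ρ[z/x](ρ[v/y](σ[x='r'](T)))))) → 1

== RESULT ==
v | z
s | s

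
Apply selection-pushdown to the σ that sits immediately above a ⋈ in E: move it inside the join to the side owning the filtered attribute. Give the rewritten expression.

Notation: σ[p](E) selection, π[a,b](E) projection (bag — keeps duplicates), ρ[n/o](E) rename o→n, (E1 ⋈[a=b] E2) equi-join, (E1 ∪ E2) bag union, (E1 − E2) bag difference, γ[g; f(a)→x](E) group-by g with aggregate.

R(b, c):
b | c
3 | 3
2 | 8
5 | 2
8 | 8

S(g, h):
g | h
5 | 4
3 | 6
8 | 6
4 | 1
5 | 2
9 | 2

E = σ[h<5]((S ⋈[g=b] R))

σ filters on h, owned by the left side.
E' = (σ[h<5](S) ⋈[g=b] R)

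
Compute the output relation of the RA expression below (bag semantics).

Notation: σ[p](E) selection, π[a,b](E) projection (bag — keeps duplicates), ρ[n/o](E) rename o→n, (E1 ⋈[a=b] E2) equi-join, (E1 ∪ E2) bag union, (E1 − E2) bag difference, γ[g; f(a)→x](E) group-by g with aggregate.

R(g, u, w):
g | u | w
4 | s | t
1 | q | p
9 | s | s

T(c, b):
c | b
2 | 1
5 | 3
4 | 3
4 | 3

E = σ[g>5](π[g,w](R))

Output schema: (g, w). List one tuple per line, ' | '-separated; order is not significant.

Subexpression sizes:
  R → 3
  π[g,w](R) → 3
  σ[g>5](π[g,w](R)) → 1

== RESULT ==
g | w
9 | s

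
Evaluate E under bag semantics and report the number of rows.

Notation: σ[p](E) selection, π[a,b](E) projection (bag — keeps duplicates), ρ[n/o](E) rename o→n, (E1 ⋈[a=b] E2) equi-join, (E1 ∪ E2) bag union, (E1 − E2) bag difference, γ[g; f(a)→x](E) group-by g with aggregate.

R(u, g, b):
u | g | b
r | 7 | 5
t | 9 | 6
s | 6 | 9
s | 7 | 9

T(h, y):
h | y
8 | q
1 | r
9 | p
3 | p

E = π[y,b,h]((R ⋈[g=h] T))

Per-node cardinality:
  R → 4
  T → 4
  (R ⋈[g=h] T) → 1
  π[y,b,h]((R ⋈[g=h] T)) → 1

|E| = 1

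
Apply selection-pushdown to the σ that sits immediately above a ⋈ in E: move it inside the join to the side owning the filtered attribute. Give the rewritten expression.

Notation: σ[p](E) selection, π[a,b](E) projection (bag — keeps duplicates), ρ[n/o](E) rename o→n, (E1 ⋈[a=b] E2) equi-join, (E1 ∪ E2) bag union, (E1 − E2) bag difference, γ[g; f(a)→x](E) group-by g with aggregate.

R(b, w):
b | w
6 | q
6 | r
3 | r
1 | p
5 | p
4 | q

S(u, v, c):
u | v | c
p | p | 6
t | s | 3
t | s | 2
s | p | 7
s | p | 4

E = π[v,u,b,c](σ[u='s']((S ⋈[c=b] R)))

σ filters on u, owned by the left side.
E' = π[v,u,b,c]((σ[u='s'](S) ⋈[c=b] R))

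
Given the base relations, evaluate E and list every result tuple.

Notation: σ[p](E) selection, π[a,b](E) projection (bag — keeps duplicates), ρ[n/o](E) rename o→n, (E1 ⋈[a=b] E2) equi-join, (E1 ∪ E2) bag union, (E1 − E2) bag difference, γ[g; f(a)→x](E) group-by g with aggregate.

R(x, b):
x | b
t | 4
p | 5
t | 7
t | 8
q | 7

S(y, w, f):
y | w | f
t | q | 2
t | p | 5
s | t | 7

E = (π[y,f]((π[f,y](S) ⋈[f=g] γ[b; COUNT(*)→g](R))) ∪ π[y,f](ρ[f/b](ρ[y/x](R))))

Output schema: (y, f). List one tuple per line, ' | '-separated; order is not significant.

Per-node cardinality:
  S → 3
  π[f,y](S) → 3
  R → 5
  γ[b; COUNT(*)→g](R) → 4
  (π[f,y](S) ⋈[f=g] γ[b; COUNT(*)→g](R)) → 1
  π[y,f]((π[f,y](S) ⋈[f=g] γ[b; COUNT(*)→g](R))) → 1
  R → 5
  ρ[y/x](R) → 5
  ρ[f/b](ρ[y/x](R)) → 5
  π[y,f](ρ[f/b](ρ[y/x](R))) → 5
  (π[y,f]((π[f,y](S) ⋈[f=g] γ[b; COUNT(*)→g](R))) ∪ π[y,f](ρ[f/b](ρ[y/x](R)))) → 6

== RESULT ==
y | f
p | 5
q | 7
t | 2
t | 4
t | 7
t | 8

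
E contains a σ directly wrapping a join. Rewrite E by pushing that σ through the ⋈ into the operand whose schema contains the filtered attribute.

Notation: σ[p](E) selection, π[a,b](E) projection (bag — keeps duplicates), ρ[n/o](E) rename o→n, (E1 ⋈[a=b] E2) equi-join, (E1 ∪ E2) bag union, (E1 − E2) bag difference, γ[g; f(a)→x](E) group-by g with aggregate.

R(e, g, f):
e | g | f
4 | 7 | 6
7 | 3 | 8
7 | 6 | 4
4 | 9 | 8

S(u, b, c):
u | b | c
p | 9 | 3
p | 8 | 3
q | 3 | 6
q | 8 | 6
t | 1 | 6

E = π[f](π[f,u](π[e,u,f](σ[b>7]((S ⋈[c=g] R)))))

σ filters on b, owned by the left side.
E' = π[f](π[f,u](π[e,u,f]((σ[b>7](S) ⋈[c=g] R))))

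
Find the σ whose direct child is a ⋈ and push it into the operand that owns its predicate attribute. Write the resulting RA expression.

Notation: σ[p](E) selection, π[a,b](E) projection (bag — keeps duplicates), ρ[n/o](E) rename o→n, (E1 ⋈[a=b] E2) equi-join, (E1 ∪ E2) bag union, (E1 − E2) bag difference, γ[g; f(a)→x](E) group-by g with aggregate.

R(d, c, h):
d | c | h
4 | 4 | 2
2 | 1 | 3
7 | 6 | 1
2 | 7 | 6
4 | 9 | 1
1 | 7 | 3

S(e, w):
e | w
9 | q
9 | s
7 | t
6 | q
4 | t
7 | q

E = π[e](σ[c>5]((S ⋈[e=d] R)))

σ filters on c, owned by the right side.
E' = π[e]((S ⋈[e=d] σ[c>5](R)))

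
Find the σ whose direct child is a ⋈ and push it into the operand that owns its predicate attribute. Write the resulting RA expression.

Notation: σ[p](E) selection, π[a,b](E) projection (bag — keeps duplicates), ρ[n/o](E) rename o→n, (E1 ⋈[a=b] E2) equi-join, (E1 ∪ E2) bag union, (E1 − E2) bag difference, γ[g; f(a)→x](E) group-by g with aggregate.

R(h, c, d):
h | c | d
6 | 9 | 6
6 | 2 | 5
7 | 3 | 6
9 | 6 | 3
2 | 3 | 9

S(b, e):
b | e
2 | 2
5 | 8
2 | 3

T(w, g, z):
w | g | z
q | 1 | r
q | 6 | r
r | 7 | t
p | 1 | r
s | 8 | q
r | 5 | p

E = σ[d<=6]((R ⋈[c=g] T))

σ filters on d, owned by the left side.
E' = (σ[d<=6](R) ⋈[c=g] T)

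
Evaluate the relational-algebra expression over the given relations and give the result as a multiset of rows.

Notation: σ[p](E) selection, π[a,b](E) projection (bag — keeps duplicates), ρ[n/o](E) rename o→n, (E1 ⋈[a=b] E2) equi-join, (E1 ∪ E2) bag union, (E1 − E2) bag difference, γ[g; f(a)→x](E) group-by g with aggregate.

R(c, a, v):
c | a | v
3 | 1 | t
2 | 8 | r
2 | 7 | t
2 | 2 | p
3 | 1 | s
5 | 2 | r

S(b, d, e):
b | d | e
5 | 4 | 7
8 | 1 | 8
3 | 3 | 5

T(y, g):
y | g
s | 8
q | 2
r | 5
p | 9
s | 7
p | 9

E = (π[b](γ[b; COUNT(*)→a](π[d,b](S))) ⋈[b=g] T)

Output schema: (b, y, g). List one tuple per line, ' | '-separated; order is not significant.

Row counts bottom-up:
  S → 3
  π[d,b](S) → 3
  γ[b; COUNT(*)→a](π[d,b](S)) → 3
  π[b](γ[b; COUNT(*)→a](π[d,b](S))) → 3
  T → 6
  (π[b](γ[b; COUNT(*)→a](π[d,b](S))) ⋈[b=g] T) → 2

== RESULT ==
b | y | g
5 | r | 5
8 | s | 8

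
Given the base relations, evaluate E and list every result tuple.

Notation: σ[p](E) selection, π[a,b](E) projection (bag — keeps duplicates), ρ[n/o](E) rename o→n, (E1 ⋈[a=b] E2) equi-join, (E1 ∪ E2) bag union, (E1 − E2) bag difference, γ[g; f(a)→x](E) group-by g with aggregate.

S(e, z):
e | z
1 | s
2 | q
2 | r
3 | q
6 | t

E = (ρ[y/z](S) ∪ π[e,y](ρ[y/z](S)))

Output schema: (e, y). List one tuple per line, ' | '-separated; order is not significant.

Row counts bottom-up:
  S → 5
  ρ[y/z](S) → 5
  S → 5
  ρ[y/z](S) → 5
  π[e,y](ρ[y/z](S)) → 5
  (ρ[y/z](S) ∪ π[e,y](ρ[y/z](S))) → 10

== RESULT ==
e | y
1 | s
1 | s
2 | q
2 | q
2 | r
2 | r
3 | q
3 | q
6 | t
6 | t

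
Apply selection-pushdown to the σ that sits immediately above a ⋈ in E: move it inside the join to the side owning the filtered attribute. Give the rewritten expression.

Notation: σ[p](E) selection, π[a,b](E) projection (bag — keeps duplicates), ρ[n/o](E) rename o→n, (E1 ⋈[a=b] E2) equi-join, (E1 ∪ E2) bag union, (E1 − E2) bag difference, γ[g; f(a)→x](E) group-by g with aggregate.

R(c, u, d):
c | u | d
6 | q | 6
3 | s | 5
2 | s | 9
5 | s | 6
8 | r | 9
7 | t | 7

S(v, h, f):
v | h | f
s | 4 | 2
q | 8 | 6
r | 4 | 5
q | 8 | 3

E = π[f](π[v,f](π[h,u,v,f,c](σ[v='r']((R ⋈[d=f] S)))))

σ filters on v, owned by the right side.
E' = π[f](π[v,f](π[h,u,v,f,c]((R ⋈[d=f] σ[v='r'](S)))))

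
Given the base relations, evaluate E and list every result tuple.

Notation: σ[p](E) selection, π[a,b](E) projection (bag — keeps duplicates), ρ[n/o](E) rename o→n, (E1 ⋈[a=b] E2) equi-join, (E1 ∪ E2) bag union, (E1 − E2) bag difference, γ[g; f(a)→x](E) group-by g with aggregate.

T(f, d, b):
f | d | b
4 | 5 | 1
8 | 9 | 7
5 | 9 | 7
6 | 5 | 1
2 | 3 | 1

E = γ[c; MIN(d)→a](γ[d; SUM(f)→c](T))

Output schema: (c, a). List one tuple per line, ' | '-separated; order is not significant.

Row counts bottom-up:
  T → 5
  γ[d; SUM(f)→c](T) → 3
  γ[c; MIN(d)→a](γ[d; SUM(f)→c](T)) → 3

== RESULT ==
c | a
2 | 3
10 | 5
13 | 9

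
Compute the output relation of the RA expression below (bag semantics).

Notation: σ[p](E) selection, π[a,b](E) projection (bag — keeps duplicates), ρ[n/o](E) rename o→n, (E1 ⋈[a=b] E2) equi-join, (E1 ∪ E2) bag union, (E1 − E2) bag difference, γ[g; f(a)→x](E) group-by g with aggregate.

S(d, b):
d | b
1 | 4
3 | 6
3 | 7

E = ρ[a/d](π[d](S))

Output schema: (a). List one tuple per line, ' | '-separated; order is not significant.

Row counts bottom-up:
  S → 3
  π[d](S) → 3
  ρ[a/d](π[d](S)) → 3

== RESULT ==
a
1
3
3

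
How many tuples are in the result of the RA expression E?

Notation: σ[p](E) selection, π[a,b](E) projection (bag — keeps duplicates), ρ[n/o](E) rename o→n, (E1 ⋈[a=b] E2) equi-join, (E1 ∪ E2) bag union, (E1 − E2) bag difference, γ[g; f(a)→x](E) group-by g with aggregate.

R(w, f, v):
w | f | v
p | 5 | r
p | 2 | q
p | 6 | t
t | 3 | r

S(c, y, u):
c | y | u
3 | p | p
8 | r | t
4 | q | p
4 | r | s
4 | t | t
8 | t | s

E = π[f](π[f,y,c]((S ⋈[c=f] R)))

Per-node cardinality:
  S → 6
  R → 4
  (S ⋈[c=f] R) → 1
  π[f,y,c]((S ⋈[c=f] R)) → 1
  π[f](π[f,y,c]((S ⋈[c=f] R))) → 1

|E| = 1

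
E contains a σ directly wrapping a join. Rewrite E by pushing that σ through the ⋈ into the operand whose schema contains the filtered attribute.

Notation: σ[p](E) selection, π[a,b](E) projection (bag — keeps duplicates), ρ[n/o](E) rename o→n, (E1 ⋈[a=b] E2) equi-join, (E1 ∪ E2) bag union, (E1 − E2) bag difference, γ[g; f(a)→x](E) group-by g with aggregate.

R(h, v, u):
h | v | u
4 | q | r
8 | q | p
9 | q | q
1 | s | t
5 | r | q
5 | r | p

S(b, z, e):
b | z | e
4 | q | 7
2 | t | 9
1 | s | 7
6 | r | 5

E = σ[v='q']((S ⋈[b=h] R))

σ filters on v, owned by the right side.
E' = (S ⋈[b=h] σ[v='q'](R))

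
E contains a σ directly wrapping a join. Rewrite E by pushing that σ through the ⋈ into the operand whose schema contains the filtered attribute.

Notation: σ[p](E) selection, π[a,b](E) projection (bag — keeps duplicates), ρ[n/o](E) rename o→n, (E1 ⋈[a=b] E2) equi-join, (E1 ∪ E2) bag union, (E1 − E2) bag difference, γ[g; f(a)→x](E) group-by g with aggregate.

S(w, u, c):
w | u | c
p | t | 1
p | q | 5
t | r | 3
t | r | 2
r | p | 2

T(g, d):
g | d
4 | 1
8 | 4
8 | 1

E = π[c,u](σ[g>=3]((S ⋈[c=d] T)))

σ filters on g, owned by the right side.
E' = π[c,u]((S ⋈[c=d] σ[g>=3](T)))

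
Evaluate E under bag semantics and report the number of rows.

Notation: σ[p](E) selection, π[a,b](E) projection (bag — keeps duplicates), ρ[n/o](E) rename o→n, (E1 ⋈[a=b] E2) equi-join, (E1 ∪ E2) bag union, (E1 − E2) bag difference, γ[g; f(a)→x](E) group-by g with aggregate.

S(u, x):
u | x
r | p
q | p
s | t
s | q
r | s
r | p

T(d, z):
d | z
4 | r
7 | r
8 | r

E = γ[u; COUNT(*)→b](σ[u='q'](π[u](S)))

Subexpression sizes:
  S → 6
  π[u](S) → 6
  σ[u='q'](π[u](S)) → 1
  γ[u; COUNT(*)→b](σ[u='q'](π[u](S))) → 1

|E| = 1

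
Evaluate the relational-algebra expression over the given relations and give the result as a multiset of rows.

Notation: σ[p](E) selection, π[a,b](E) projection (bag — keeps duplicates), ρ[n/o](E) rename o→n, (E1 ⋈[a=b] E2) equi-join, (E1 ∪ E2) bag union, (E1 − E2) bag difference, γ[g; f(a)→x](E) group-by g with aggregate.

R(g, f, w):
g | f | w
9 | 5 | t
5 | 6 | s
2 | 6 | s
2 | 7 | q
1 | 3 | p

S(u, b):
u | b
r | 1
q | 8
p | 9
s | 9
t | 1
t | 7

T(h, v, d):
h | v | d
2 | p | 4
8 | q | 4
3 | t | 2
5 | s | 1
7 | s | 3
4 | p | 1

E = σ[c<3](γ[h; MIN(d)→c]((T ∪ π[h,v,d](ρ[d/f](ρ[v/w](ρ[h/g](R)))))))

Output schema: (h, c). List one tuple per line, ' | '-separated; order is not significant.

Stepwise |·|:
  T → 6
  R → 5
  ρ[h/g](R) → 5
  ρ[v/w](ρ[h/g](R)) → 5
  ρ[d/f](ρ[v/w](ρ[h/g](R))) → 5
  π[h,v,d](ρ[d/f](ρ[v/w](ρ[h/g](R)))) → 5
  (T ∪ π[h,v,d](ρ[d/f](ρ[v/w](ρ[h/g](R))))) → 11
  γ[h; MIN(d)→c]((T ∪ π[h,v,d](ρ[d/f](ρ[v/w](ρ[h/g](R)))))) → 8
  σ[c<3](γ[h; MIN(d)→c]((T ∪ π[h,v,d](ρ[d/f](ρ[v/w](ρ[h/g](R))))))) → 3

== RESULT ==
h | c
3 | 2
4 | 1
5 | 1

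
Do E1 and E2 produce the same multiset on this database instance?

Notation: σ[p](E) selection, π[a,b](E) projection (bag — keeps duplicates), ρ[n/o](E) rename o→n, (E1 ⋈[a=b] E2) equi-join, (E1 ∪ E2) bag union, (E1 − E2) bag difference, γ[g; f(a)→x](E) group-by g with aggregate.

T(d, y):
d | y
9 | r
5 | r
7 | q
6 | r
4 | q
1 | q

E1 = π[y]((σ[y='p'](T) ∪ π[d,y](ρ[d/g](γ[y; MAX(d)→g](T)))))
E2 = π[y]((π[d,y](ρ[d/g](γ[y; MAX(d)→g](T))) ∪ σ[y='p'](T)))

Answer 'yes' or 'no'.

E1 subexpression sizes:
  T → 6
  σ[y='p'](T) → 0
  T → 6
  γ[y; MAX(d)→g](T) → 2
  ρ[d/g](γ[y; MAX(d)→g](T)) → 2
  π[d,y](ρ[d/g](γ[y; MAX(d)→g](T))) → 2
  (σ[y='p'](T) ∪ π[d,y](ρ[d/g](γ[y; MAX(d)→g](T)))) → 2
  π[y]((σ[y='p'](T) ∪ π[d,y](ρ[d/g](γ[y; MAX(d)→g](T))))) → 2
E2 subexpression sizes:
  T → 6
  γ[y; MAX(d)→g](T) → 2
  ρ[d/g](γ[y; MAX(d)→g](T)) → 2
  π[d,y](ρ[d/g](γ[y; MAX(d)→g](T))) → 2
  T → 6
  σ[y='p'](T) → 0
  (π[d,y](ρ[d/g](γ[y; MAX(d)→g](T))) ∪ σ[y='p'](T)) → 2
  π[y]((π[d,y](ρ[d/g](γ[y; MAX(d)→g](T))) ∪ σ[y='p'](T))) → 2

E1 and E2 produce the same multiset:
y
q
r

yes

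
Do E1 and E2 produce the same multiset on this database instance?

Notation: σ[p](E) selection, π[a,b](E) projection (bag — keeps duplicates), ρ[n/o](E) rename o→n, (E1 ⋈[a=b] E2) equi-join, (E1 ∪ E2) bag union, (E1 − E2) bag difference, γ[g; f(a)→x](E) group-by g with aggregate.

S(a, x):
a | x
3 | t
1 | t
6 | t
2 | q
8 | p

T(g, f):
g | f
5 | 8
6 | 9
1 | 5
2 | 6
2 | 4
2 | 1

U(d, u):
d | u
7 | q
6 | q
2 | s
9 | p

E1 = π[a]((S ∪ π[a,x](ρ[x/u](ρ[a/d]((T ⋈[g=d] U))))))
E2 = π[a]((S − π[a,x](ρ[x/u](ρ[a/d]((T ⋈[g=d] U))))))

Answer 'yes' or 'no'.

E1 stepwise |·|:
  S → 5
  T → 6
  U → 4
  (T ⋈[g=d] U) → 4
  ρ[a/d]((T ⋈[g=d] U)) → 4
  ρ[x/u](ρ[a/d]((T ⋈[g=d] U))) → 4
  π[a,x](ρ[x/u](ρ[a/d]((T ⋈[g=d] U)))) → 4
  (S ∪ π[a,x](ρ[x/u](ρ[a/d]((T ⋈[g=d] U))))) → 9
  π[a]((S ∪ π[a,x](ρ[x/u](ρ[a/d]((T ⋈[g=d] U)))))) → 9
E2 stepwise |·|:
  S → 5
  T → 6
  U → 4
  (T ⋈[g=d] U) → 4
  ρ[a/d]((T ⋈[g=d] U)) → 4
  ρ[x/u](ρ[a/d]((T ⋈[g=d] U))) → 4
  π[a,x](ρ[x/u](ρ[a/d]((T ⋈[g=d] U)))) → 4
  (S − π[a,x](ρ[x/u](ρ[a/d]((T ⋈[g=d] U))))) → 5
  π[a]((S − π[a,x](ρ[x/u](ρ[a/d]((T ⋈[g=d] U)))))) → 5

E1 result:
a
1
2
2
2
2
3
6
6
8
E2 result:
a
1
2
3
6
8
Witness: (6,) appears 2× in E1 but 1× in E2.

no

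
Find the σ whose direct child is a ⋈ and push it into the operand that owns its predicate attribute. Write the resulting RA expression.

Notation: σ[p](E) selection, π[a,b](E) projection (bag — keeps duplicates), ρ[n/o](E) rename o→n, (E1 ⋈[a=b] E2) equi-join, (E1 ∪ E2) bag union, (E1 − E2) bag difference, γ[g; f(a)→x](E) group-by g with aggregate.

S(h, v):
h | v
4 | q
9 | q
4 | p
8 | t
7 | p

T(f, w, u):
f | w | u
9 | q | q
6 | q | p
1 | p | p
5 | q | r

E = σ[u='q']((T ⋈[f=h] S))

σ filters on u, owned by the left side.
E' = (σ[u='q'](T) ⋈[f=h] S)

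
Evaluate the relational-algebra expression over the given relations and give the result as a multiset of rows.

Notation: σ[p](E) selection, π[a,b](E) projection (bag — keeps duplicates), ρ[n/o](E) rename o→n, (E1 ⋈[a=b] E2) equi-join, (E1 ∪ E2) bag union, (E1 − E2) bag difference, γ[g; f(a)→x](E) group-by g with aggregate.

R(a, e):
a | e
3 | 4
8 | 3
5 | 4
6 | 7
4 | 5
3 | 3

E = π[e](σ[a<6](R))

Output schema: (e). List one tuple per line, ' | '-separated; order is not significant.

Row counts bottom-up:
  R → 6
  σ[a<6](R) → 4
  π[e](σ[a<6](R)) → 4

== RESULT ==
e
3
4
4
5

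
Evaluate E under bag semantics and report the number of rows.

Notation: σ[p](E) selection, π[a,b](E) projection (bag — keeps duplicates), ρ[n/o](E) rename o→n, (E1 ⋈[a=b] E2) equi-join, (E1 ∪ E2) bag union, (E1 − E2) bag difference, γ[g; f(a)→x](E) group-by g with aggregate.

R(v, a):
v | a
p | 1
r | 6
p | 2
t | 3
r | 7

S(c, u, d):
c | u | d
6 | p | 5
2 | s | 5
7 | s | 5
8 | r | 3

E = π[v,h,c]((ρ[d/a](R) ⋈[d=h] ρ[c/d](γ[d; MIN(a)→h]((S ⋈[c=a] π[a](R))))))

Row counts bottom-up:
  R → 5
  ρ[d/a](R) → 5
  S → 4
  R → 5
  π[a](R) → 5
  (S ⋈[c=a] π[a](R)) → 3
  γ[d; MIN(a)→h]((S ⋈[c=a] π[a](R))) → 1
  ρ[c/d](γ[d; MIN(a)→h]((S ⋈[c=a] π[a](R)))) → 1
  (ρ[d/a](R) ⋈[d=h] ρ[c/d](γ[d; MIN(a)→h]((S ⋈[c=a] π[a](R))))) → 1
  π[v,h,c]((ρ[d/a](R) ⋈[d=h] ρ[c/d](γ[d; MIN(a)→h]((S ⋈[c=a] π[a](R)))))) → 1

|E| = 1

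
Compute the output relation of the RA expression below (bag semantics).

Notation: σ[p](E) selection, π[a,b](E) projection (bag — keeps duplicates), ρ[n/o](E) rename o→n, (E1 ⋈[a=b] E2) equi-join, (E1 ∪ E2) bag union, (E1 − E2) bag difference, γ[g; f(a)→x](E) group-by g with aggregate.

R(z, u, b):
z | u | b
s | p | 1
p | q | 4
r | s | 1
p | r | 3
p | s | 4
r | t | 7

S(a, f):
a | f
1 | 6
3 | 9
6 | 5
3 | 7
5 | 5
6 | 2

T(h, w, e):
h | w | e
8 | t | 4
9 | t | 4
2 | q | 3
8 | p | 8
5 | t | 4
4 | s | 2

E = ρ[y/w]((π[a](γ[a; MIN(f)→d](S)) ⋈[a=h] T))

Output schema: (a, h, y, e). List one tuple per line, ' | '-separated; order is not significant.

Stepwise |·|:
  S → 6
  γ[a; MIN(f)→d](S) → 4
  π[a](γ[a; MIN(f)→d](S)) → 4
  T → 6
  (π[a](γ[a; MIN(f)→d](S)) ⋈[a=h] T) → 1
  ρ[y/w]((π[a](γ[a; MIN(f)→d](S)) ⋈[a=h] T)) → 1

== RESULT ==
a | h | y | e
5 | 5 | t | 4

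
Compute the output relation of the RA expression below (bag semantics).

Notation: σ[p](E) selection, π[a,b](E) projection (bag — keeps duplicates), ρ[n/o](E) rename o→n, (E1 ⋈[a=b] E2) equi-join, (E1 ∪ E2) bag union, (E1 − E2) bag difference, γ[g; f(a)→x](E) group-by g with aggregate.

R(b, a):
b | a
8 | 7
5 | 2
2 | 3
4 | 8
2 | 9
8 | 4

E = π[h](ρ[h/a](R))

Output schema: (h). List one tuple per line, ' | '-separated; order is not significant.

Row counts bottom-up:
  R → 6
  ρ[h/a](R) → 6
  π[h](ρ[h/a](R)) → 6

== RESULT ==
h
2
3
4
7
8
9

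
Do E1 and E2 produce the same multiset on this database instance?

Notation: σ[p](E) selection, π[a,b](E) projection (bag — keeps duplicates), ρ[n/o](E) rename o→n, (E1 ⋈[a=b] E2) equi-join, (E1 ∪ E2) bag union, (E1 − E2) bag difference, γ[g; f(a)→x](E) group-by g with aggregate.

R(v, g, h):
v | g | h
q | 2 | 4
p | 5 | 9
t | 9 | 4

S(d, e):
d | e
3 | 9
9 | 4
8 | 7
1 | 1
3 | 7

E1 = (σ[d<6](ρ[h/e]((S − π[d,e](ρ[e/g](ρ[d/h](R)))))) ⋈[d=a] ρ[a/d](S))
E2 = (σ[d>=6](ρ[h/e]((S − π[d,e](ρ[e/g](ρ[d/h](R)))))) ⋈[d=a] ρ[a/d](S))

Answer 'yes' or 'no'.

E1 stepwise |·|:
  S → 5
  R → 3
  ρ[d/h](R) → 3
  ρ[e/g](ρ[d/h](R)) → 3
  π[d,e](ρ[e/g](ρ[d/h](R))) → 3
  (S − π[d,e](ρ[e/g](ρ[d/h](R)))) → 5
  ρ[h/e]((S − π[d,e](ρ[e/g](ρ[d/h](R))))) → 5
  σ[d<6](ρ[h/e]((S − π[d,e](ρ[e/g](ρ[d/h](R)))))) → 3
  S → 5
  ρ[a/d](S) → 5
  (σ[d<6](ρ[h/e]((S − π[d,e](ρ[e/g](ρ[d/h](R)))))) ⋈[d=a] ρ[a/d](S)) → 5
E2 stepwise |·|:
  S → 5
  R → 3
  ρ[d/h](R) → 3
  ρ[e/g](ρ[d/h](R)) → 3
  π[d,e](ρ[e/g](ρ[d/h](R))) → 3
  (S − π[d,e](ρ[e/g](ρ[d/h](R)))) → 5
  ρ[h/e]((S − π[d,e](ρ[e/g](ρ[d/h](R))))) → 5
  σ[d>=6](ρ[h/e]((S − π[d,e](ρ[e/g](ρ[d/h](R)))))) → 2
  S → 5
  ρ[a/d](S) → 5
  (σ[d>=6](ρ[h/e]((S − π[d,e](ρ[e/g](ρ[d/h](R)))))) ⋈[d=a] ρ[a/d](S)) → 2

E1 result:
d | h | a | e
1 | 1 | 1 | 1
3 | 7 | 3 | 7
3 | 7 | 3 | 9
3 | 9 | 3 | 7
3 | 9 | 3 | 9
E2 result:
d | h | a | e
8 | 7 | 8 | 7
9 | 4 | 9 | 4
Witness: (3, 7, 3, 9) appears 1× in E1 but 0× in E2.

no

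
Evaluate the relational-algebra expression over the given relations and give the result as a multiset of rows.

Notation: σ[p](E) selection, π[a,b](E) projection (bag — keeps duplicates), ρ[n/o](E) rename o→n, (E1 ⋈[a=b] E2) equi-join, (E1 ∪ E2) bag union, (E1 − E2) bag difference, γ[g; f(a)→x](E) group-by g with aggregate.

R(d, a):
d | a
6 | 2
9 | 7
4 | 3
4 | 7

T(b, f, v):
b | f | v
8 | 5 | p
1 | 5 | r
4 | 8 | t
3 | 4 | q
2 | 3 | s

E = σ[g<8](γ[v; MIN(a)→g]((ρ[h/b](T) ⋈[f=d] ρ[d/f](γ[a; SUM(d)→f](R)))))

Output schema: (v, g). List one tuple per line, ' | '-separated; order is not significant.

Subexpression sizes:
  T → 5
  ρ[h/b](T) → 5
  R → 4
  γ[a; SUM(d)→f](R) → 3
  ρ[d/f](γ[a; SUM(d)→f](R)) → 3
  (ρ[h/b](T) ⋈[f=d] ρ[d/f](γ[a; SUM(d)→f](R))) → 1
  γ[v; MIN(a)→g]((ρ[h/b](T) ⋈[f=d] ρ[d/f](γ[a; SUM(d)→f](R)))) → 1
  σ[g<8](γ[v; MIN(a)→g]((ρ[h/b](T) ⋈[f=d] ρ[d/f](γ[a; SUM(d)→f](R))))) → 1

== RESULT ==
v | g
q | 3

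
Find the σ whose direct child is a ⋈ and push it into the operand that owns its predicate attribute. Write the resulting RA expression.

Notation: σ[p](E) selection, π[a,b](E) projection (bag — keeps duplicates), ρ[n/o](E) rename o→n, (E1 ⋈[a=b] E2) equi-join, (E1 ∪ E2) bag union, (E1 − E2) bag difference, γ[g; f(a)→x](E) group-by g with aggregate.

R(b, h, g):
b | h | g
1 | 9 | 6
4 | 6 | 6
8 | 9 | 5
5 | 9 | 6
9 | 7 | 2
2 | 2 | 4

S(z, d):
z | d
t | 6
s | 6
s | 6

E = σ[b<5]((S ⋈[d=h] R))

σ filters on b, owned by the right side.
E' = (S ⋈[d=h] σ[b<5](R))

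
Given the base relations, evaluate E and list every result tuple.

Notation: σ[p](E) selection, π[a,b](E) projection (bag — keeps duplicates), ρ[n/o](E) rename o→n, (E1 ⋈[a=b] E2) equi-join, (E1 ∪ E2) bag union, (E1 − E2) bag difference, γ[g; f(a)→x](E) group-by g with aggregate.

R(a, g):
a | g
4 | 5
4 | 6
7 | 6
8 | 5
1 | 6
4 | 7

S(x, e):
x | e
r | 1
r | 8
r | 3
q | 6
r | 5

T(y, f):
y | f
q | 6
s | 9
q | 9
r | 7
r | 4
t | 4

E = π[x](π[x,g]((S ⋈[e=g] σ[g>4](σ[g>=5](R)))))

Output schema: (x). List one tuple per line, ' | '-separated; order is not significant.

Row counts bottom-up:
  S → 5
  R → 6
  σ[g>=5](R) → 6
  σ[g>4](σ[g>=5](R)) → 6
  (S ⋈[e=g] σ[g>4](σ[g>=5](R))) → 5
  π[x,g]((S ⋈[e=g] σ[g>4](σ[g>=5](R)))) → 5
  π[x](π[x,g]((S ⋈[e=g] σ[g>4](σ[g>=5](R))))) → 5

== RESULT ==
x
q
q
q
r
r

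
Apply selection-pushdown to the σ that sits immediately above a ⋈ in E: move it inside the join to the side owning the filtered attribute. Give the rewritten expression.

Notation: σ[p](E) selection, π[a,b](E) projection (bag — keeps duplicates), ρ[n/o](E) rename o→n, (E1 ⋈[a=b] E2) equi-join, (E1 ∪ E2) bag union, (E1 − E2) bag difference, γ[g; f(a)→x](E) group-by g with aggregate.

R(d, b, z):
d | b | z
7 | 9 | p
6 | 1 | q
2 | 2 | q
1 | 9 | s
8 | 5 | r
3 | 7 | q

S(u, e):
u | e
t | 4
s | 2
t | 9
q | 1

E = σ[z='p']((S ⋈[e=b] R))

σ filters on z, owned by the right side.
E' = (S ⋈[e=b] σ[z='p'](R))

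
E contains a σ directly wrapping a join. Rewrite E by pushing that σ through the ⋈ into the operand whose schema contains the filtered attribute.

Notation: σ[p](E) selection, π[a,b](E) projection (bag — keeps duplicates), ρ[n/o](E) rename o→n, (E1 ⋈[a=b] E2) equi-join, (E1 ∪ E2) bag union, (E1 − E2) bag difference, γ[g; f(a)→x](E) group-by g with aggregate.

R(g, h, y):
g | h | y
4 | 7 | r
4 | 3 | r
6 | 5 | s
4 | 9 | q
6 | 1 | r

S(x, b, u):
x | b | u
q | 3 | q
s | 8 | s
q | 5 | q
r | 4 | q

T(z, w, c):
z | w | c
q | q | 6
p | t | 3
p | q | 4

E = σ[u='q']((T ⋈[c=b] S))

σ filters on u, owned by the right side.
E' = (T ⋈[c=b] σ[u='q'](S))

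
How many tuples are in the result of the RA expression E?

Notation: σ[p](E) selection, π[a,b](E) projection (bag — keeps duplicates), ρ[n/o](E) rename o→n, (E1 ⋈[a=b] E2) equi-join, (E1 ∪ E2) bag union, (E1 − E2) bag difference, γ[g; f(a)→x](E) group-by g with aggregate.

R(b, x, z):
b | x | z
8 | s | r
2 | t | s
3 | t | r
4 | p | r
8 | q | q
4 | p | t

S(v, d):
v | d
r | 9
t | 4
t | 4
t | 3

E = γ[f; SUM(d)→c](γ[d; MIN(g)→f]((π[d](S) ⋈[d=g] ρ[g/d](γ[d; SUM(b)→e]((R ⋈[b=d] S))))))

Row counts bottom-up:
  S → 4
  π[d](S) → 4
  R → 6
  S → 4
  (R ⋈[b=d] S) → 5
  γ[d; SUM(b)→e]((R ⋈[b=d] S)) → 2
  ρ[g/d](γ[d; SUM(b)→e]((R ⋈[b=d] S))) → 2
  (π[d](S) ⋈[d=g] ρ[g/d](γ[d; SUM(b)→e]((R ⋈[b=d] S)))) → 3
  γ[d; MIN(g)→f]((π[d](S) ⋈[d=g] ρ[g/d](γ[d; SUM(b)→e]((R ⋈[b=d] S))))) → 2
  γ[f; SUM(d)→c](γ[d; MIN(g)→f]((π[d](S) ⋈[d=g] ρ[g/d](γ[d; SUM(b)→e]((R ⋈[b=d] S)))))) → 2

|E| = 2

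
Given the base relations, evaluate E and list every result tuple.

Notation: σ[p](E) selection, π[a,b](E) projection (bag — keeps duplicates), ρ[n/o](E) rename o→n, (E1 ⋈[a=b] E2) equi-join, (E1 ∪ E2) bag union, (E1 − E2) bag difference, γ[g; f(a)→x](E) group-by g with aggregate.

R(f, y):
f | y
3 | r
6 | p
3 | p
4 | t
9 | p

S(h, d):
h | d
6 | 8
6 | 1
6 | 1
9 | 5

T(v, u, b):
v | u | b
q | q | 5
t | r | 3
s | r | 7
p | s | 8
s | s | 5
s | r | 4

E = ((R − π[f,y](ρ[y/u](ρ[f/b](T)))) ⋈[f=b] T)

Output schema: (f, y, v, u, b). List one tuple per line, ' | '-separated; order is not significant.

Per-node cardinality:
  R → 5
  T → 6
  ρ[f/b](T) → 6
  ρ[y/u](ρ[f/b](T)) → 6
  π[f,y](ρ[y/u](ρ[f/b](T))) → 6
  (R − π[f,y](ρ[y/u](ρ[f/b](T)))) → 4
  T → 6
  ((R − π[f,y](ρ[y/u](ρ[f/b](T)))) ⋈[f=b] T) → 2

== RESULT ==
f | y | v | u | b
3 | p | t | r | 3
4 | t | s | r | 4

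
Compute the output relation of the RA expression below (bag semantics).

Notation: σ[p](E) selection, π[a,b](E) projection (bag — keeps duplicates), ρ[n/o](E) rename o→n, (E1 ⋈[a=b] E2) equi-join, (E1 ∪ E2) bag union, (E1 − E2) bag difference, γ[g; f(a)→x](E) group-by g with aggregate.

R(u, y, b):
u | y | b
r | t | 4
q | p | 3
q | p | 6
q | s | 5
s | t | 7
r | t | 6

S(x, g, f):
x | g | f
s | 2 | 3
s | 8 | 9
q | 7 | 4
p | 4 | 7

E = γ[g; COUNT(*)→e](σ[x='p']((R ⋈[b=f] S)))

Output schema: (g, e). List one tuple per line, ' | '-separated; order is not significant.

Stepwise |·|:
  R → 6
  S → 4
  (R ⋈[b=f] S) → 3
  σ[x='p']((R ⋈[b=f] S)) → 1
  γ[g; COUNT(*)→e](σ[x='p']((R ⋈[b=f] S))) → 1

== RESULT ==
g | e
4 | 1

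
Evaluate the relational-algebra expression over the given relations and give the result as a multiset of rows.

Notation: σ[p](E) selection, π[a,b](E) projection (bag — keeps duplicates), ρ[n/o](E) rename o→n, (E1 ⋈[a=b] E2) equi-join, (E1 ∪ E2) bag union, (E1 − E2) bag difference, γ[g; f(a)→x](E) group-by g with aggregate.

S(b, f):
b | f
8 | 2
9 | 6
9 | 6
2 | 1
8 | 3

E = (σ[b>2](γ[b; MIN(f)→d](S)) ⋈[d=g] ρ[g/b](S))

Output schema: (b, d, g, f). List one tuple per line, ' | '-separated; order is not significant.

Per-node cardinality:
  S → 5
  γ[b; MIN(f)→d](S) → 3
  σ[b>2](γ[b; MIN(f)→d](S)) → 2
  S → 5
  ρ[g/b](S) → 5
  (σ[b>2](γ[b; MIN(f)→d](S)) ⋈[d=g] ρ[g/b](S)) → 1

== RESULT ==
b | d | g | f
8 | 2 | 2 | 1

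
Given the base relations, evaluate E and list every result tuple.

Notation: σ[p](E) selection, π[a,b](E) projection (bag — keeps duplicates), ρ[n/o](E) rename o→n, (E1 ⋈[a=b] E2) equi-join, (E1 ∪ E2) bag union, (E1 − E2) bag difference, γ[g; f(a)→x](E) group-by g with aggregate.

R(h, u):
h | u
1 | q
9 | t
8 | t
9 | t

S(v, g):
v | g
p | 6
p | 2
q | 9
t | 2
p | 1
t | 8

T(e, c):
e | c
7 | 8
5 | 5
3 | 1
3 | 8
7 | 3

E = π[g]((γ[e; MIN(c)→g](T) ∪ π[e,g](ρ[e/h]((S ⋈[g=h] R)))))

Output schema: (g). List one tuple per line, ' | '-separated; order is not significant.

Subexpression sizes:
  T → 5
  γ[e; MIN(c)→g](T) → 3
  S → 6
  R → 4
  (S ⋈[g=h] R) → 4
  ρ[e/h]((S ⋈[g=h] R)) → 4
  π[e,g](ρ[e/h]((S ⋈[g=h] R))) → 4
  (γ[e; MIN(c)→g](T) ∪ π[e,g](ρ[e/h]((S ⋈[g=h] R)))) → 7
  π[g]((γ[e; MIN(c)→g](T) ∪ π[e,g](ρ[e/h]((S ⋈[g=h] R))))) → 7

== RESULT ==
g
1
1
3
5
8
9
9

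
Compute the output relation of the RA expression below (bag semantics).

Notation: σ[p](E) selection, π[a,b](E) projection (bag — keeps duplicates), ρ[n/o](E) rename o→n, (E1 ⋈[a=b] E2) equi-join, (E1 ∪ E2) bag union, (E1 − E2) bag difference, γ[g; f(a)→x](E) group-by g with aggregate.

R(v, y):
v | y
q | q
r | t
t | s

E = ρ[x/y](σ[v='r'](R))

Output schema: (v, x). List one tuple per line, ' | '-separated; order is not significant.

Subexpression sizes:
  R → 3
  σ[v='r'](R) → 1
  ρ[x/y](σ[v='r'](R)) → 1

== RESULT ==
v | x
r | t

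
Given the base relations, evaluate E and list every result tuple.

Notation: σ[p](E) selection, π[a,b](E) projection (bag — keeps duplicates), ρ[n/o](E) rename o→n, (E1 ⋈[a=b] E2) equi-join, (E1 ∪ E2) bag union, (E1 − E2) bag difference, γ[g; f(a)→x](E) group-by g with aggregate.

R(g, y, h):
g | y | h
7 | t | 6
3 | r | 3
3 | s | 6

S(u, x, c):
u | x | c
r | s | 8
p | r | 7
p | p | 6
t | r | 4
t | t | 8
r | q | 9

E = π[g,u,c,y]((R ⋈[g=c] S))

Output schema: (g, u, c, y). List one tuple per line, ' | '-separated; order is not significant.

Stepwise |·|:
  R → 3
  S → 6
  (R ⋈[g=c] S) → 1
  π[g,u,c,y]((R ⋈[g=c] S)) → 1

== RESULT ==
g | u | c | y
7 | p | 7 | t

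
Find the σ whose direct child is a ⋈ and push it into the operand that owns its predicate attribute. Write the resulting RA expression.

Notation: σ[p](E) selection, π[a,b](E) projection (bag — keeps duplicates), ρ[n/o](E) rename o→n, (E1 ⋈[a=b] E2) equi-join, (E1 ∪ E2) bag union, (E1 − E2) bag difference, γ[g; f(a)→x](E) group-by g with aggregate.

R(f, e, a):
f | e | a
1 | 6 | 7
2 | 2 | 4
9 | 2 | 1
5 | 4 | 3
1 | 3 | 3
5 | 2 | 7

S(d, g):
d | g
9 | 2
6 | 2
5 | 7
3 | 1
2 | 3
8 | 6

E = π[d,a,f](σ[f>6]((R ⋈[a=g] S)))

σ filters on f, owned by the left side.
E' = π[d,a,f]((σ[f>6](R) ⋈[a=g] S))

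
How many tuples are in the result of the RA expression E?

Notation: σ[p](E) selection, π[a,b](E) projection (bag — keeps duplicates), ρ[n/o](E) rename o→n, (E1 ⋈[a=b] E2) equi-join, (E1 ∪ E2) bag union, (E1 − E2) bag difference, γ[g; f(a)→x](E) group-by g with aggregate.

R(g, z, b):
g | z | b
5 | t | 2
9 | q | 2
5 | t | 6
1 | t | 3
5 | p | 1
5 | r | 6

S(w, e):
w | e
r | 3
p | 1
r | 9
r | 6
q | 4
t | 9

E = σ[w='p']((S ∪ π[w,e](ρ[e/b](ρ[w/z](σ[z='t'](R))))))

Per-node cardinality:
  S → 6
  R → 6
  σ[z='t'](R) → 3
  ρ[w/z](σ[z='t'](R)) → 3
  ρ[e/b](ρ[w/z](σ[z='t'](R))) → 3
  π[w,e](ρ[e/b](ρ[w/z](σ[z='t'](R)))) → 3
  (S ∪ π[w,e](ρ[e/b](ρ[w/z](σ[z='t'](R))))) → 9
  σ[w='p']((S ∪ π[w,e](ρ[e/b](ρ[w/z](σ[z='t'](R)))))) → 1

|E| = 1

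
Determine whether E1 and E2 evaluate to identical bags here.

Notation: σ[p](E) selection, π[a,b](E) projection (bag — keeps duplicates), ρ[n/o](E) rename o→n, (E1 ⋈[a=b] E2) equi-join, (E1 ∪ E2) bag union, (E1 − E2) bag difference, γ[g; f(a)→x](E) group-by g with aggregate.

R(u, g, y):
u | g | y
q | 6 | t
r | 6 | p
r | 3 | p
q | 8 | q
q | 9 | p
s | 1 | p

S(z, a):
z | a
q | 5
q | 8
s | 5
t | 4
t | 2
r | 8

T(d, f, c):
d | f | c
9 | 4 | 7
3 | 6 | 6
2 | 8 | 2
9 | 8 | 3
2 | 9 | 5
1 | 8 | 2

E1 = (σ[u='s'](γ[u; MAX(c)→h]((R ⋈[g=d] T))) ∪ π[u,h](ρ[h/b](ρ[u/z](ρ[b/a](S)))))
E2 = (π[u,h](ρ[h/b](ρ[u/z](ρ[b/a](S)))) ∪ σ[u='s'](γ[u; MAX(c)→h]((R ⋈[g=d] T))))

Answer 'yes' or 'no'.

E1 row counts bottom-up:
  R → 6
  T → 6
  (R ⋈[g=d] T) → 4
  γ[u; MAX(c)→h]((R ⋈[g=d] T)) → 3
  σ[u='s'](γ[u; MAX(c)→h]((R ⋈[g=d] T))) → 1
  S → 6
  ρ[b/a](S) → 6
  ρ[u/z](ρ[b/a](S)) → 6
  ρ[h/b](ρ[u/z](ρ[b/a](S))) → 6
  π[u,h](ρ[h/b](ρ[u/z](ρ[b/a](S)))) → 6
  (σ[u='s'](γ[u; MAX(c)→h]((R ⋈[g=d] T))) ∪ π[u,h](ρ[h/b](ρ[u/z](ρ[b/a](S))))) → 7
E2 row counts bottom-up:
  S → 6
  ρ[b/a](S) → 6
  ρ[u/z](ρ[b/a](S)) → 6
  ρ[h/b](ρ[u/z](ρ[b/a](S))) → 6
  π[u,h](ρ[h/b](ρ[u/z](ρ[b/a](S)))) → 6
  R → 6
  T → 6
  (R ⋈[g=d] T) → 4
  γ[u; MAX(c)→h]((R ⋈[g=d] T)) → 3
  σ[u='s'](γ[u; MAX(c)→h]((R ⋈[g=d] T))) → 1
  (π[u,h](ρ[h/b](ρ[u/z](ρ[b/a](S)))) ∪ σ[u='s'](γ[u; MAX(c)→h]((R ⋈[g=d] T)))) → 7

E1 and E2 produce the same multiset:
u | h
q | 5
q | 8
r | 8
s | 2
s | 5
t | 2
t | 4

yes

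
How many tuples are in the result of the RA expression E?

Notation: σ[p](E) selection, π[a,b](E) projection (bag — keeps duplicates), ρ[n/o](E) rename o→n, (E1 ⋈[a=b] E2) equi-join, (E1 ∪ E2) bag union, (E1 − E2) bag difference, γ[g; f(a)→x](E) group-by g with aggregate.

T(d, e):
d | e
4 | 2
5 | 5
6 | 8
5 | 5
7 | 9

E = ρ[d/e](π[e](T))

Row counts bottom-up:
  T → 5
  π[e](T) → 5
  ρ[d/e](π[e](T)) → 5

|E| = 5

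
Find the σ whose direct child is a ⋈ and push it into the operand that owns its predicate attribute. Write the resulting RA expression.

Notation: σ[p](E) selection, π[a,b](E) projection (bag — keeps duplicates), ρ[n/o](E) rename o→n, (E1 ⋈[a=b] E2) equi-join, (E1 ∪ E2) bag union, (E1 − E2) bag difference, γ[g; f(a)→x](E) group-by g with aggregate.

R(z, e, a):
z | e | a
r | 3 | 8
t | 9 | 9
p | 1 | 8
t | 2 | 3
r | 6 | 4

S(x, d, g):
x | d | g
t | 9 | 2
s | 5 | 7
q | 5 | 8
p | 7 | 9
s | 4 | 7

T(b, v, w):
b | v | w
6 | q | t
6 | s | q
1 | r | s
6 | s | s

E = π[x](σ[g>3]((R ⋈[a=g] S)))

σ filters on g, owned by the right side.
E' = π[x]((R ⋈[a=g] σ[g>3](S)))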